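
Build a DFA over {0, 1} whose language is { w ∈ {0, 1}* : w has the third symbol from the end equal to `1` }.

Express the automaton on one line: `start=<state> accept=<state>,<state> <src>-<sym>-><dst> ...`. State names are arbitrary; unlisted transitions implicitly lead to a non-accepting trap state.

start=s0 accept=s11,s12,s13,s14 s0-0->s1 s0-1->s2 s1-0->s3 s1-1->s4 s2-0->s5 s2-1->s6 s3-0->s7 s3-1->s8 s4-0->s9 s4-1->s10 s5-0->s11 s5-1->s12 s6-0->s13 s6-1->s14 s7-0->s7 s7-1->s8 s8-0->s9 s8-1->s10 s9-0->s11 s9-1->s12 s10-0->s13 s10-1->s14 s11-0->s7 s11-1->s8 s12-0->s9 s12-1->s10 s13-0->s11 s13-1->s12 s14-0->s13 s14-1->s14

Because acceptance depends on a position counted from the end, the machine has to buffer the most recent 3 symbols. Make each state the string of the last up-to-3 symbols read; on input `x` shift the window left and append `x`. Accept when the buffered window has length 3 and begins with `1`.
15 states suffice.
          0    1  
>  s0     s1   s2 
   s1     s3   s4 
   s2     s5   s6 
   s3     s7   s8 
   s4     s9  s10 
   s5    s11  s12 
   s6    s13  s14 
   s7     s7   s8 
   s8     s9  s10 
   s9    s11  s12 
   s10   s13  s14 
 * s11    s7   s8 
 * s12    s9  s10 
 * s13   s11  s12 
 * s14   s13  s14 
(> = start, * = accepting)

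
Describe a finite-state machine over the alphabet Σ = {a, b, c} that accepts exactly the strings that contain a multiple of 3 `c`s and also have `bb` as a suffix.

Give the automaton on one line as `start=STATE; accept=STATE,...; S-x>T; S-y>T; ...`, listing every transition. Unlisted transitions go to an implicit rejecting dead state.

start=S0; accept=S3; S0-a>S0; S0-b>S1; S0-c>S2; S1-a>S0; S1-b>S3; S1-c>S2; S2-a>S2; S2-b>S2; S2-c>S4; S3-a>S0; S3-b>S3; S3-c>S2; S4-a>S4; S4-b>S4; S4-c>S0

Handle the two conditions separately and then intersect. The first has 3 states tracking the count of `c`s modulo 3; the second has 3 states tracking how much of the suffix `bb` has currently been matched. A product state is a pair (one from each), accepting exactly when both do. Minimizing collapses redundant product states.
A 5-state machine:
        a   b   c  
>  S0   S0  S1  S2 
   S1   S0  S3  S2 
   S2   S2  S2  S4 
 * S3   S0  S3  S2 
   S4   S4  S4  S0 
(> = start, * = accepting)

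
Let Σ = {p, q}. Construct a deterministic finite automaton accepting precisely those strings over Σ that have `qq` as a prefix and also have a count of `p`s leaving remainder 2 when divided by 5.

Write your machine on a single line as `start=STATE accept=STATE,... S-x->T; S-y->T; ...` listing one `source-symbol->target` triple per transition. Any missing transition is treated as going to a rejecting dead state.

Build one automaton per condition and run them in lockstep. The first has 4 states tracking whether the input so far still matches the prefix `qq`; the second has 5 states tracking the count of `p`s modulo 5. A product state is a pair (one from each), accepting exactly when both do. Equivalent product states are then merged.
8 states suffice.
       p  q 
>  A   B  C 
   B   B  B 
   C   B  D 
   D   E  D 
   E   F  E 
 * F   G  F 
   G   H  G 
   H   D  H 
(> = start, * = accepting)

start=A; accept=F; A-p->B; A-q->C; B-p->B; B-q->B; C-p->B; C-q->D; D-p->E; D-q->D; E-p->F; E-q->E; F-p->G; F-q->F; G-p->H; G-q->G; H-p->D; H-q->H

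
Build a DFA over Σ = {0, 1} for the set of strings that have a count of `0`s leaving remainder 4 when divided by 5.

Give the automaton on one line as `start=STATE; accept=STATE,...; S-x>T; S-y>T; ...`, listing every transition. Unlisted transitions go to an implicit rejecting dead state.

start=q0; accept=q4; q0-0>q1; q0-1>q0; q1-0>q2; q1-1>q1; q2-0>q3; q2-1>q2; q3-0>q4; q3-1>q3; q4-0>q0; q4-1>q4

The only thing that matters is how many `0`s have appeared, reduced mod 5. Use one state per residue: q0 for 0, …, q4 for 4. Reading `0` moves to the next residue; anything else stays put. q4 is accepting.
A 5-state machine:
        0   1  
>  q0   q1  q0 
   q1   q2  q1 
   q2   q3  q2 
   q3   q4  q3 
 * q4   q0  q4 
(> = start, * = accepting)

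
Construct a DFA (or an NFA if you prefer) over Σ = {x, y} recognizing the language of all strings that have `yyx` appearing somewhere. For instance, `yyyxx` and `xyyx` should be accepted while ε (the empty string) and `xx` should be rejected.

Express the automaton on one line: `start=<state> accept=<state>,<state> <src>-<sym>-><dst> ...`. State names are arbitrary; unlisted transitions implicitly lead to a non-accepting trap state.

start=q0 accept=q3 q0-x->q0 q0-y->q1 q1-x->q0 q1-y->q2 q2-x->q3 q2-y->q2 q3-x->q3 q3-y->q3

Track how much of `yyx` has been matched so far: state q0 is no progress, q3 is the absorbing accept state reached once `yyx` has occurred. Intermediate states record partial matches; on a mismatch, fall back to the longest reusable overlap.
4 states suffice.
        x   y  
>  q0   q0  q1 
   q1   q0  q2 
   q2   q3  q2 
 * q3   q3  q3 
(> = start, * = accepting)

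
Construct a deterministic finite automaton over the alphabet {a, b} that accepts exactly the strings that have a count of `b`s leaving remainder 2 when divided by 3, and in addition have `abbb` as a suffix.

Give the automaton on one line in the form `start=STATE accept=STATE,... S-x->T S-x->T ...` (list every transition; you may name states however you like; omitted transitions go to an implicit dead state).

start=s0 accept=s6 s0-a->s0 s0-b->s1 s1-a->s1 s1-b->s2 s2-a->s3 s2-b->s0 s3-a->s3 s3-b->s4 s4-a->s0 s4-b->s5 s5-a->s1 s5-b->s6 s6-a->s3 s6-b->s0

Build one automaton per condition and run them in lockstep. One (3 states) tracks the count of `b`s modulo 3; the other (5 states) tracks how much of the suffix `abbb` has currently been matched. Each combined state is a pair, one component from each; accept when both components accept. Minimizing collapses redundant product states.
A 7-state machine:
        a   b  
>  s0   s0  s1 
   s1   s1  s2 
   s2   s3  s0 
   s3   s3  s4 
   s4   s0  s5 
   s5   s1  s6 
 * s6   s3  s0 
(> = start, * = accepting)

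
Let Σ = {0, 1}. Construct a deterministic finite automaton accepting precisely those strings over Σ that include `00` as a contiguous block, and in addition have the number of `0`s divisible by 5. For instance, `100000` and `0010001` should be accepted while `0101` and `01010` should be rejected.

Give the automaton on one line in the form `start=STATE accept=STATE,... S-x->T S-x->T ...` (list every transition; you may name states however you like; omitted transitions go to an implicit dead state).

Build one automaton per condition and run them in lockstep. One (3 states) tracks whether and how much of `00` has been seen; the other (5 states) tracks the count of `0`s modulo 5. Each combined state is a pair, one component from each; accept when both components accept.
With 15 states:
          0    1  
>  q0     q1   q0 
   q1     q2   q3 
   q2     q4   q2 
   q3     q5   q3 
   q4     q6   q4 
   q5     q4   q7 
   q6     q8   q6 
   q7     q9   q7 
 * q8    q10   q8 
   q9     q6  q11 
   q10    q2  q10 
   q11   q12  q11 
   q12    q8  q13 
   q13   q14  q13 
   q14   q10   q0 
(> = start, * = accepting)

start=q0 accept=q8 q0-0->q1 q0-1->q0 q1-0->q2 q1-1->q3 q2-0->q4 q2-1->q2 q3-0->q5 q3-1->q3 q4-0->q6 q4-1->q4 q5-0->q4 q5-1->q7 q6-0->q8 q6-1->q6 q7-0->q9 q7-1->q7 q8-0->q10 q8-1->q8 q9-0->q6 q9-1->q11 q10-0->q2 q10-1->q10 q11-0->q12 q11-1->q11 q12-0->q8 q12-1->q13 q13-0->q14 q13-1->q13 q14-0->q10 q14-1->q0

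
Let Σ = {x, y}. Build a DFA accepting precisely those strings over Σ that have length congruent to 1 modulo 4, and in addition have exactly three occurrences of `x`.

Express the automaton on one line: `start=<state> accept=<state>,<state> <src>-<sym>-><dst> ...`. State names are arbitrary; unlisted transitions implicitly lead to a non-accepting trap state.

start=S0 accept=S14 S0-x->S1 S0-y->S2 S1-x->S3 S1-y->S4 S2-x->S4 S2-y->S5 S3-x->S6 S3-y->S7 S4-x->S7 S4-y->S8 S5-x->S8 S5-y->S9 S6-x->S10 S6-y->S11 S7-x->S11 S7-y->S12 S8-x->S12 S8-y->S13 S9-x->S13 S9-y->S0 S10-x->S10 S10-y->S10 S11-x->S10 S11-y->S14 S12-x->S14 S12-y->S15 S13-x->S15 S13-y->S1 S14-x->S10 S14-y->S16 S15-x->S16 S15-y->S3 S16-x->S10 S16-y->S6

Handle the two conditions separately and then intersect. One (4 states) tracks the input length modulo 4; the other (5 states) tracks the count of `x`s, saturating at 4. Each combined state is a pair, one component from each; accept when both components accept. Equivalent product states are then merged.
With 17 states:
          x    y  
>  S0     S1   S2 
   S1     S3   S4 
   S2     S4   S5 
   S3     S6   S7 
   S4     S7   S8 
   S5     S8   S9 
   S6    S10  S11 
   S7    S11  S12 
   S8    S12  S13 
   S9    S13   S0 
   S10   S10  S10 
   S11   S10  S14 
   S12   S14  S15 
   S13   S15   S1 
 * S14   S10  S16 
   S15   S16   S3 
   S16   S10   S6 
(> = start, * = accepting)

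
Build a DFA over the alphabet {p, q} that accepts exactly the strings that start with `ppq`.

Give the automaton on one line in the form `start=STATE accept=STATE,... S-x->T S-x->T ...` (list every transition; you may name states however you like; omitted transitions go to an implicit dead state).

Check the first 3 symbols one by one: s0 through s2 record how many have matched `ppq` so far; any wrong symbol goes to the dead state s4. After all 3 match we enter the accepting sink s3.
5 states suffice.
        p   q  
>  s0   s1  s4 
   s1   s2  s4 
   s2   s4  s3 
 * s3   s3  s3 
   s4   s4  s4 
(> = start, * = accepting)

start=s0 accept=s3 s0-p->s1 s0-q->s4 s1-p->s2 s1-q->s4 s2-p->s4 s2-q->s3 s3-p->s3 s3-q->s3 s4-p->s4 s4-q->s4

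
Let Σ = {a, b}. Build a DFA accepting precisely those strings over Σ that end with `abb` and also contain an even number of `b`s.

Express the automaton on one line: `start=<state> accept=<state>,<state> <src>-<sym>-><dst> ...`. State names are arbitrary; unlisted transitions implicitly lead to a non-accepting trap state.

Handle the two conditions separately and then intersect. The first has 4 states tracking how much of the suffix `abb` has currently been matched; the second has 2 states tracking the count of `b`s modulo 2. A product state is a pair (one from each), accepting exactly when both do.
        a   b  
>  q0   q1  q2 
   q1   q1  q3 
   q2   q4  q0 
   q3   q4  q5 
   q4   q4  q6 
 * q5   q1  q2 
   q6   q1  q7 
   q7   q4  q0 
(> = start, * = accepting)

start=q0 accept=q5 q0-a->q1 q0-b->q2 q1-a->q1 q1-b->q3 q2-a->q4 q2-b->q0 q3-a->q4 q3-b->q5 q4-a->q4 q4-b->q6 q5-a->q1 q5-b->q2 q6-a->q1 q6-b->q7 q7-a->q4 q7-b->q0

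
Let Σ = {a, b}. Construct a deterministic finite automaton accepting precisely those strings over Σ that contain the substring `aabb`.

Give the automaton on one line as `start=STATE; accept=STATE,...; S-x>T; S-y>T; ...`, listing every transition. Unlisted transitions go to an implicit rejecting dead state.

start=S0; accept=S4; S0-a>S1; S0-b>S0; S1-a>S2; S1-b>S0; S2-a>S2; S2-b>S3; S3-a>S1; S3-b>S4; S4-a>S4; S4-b>S4

States S0..S3 record the length of the longest prefix of `aabb` that matches the current input suffix. Reaching S4 means `aabb` has been seen, and we stay there forever. Accept from S4.
With 5 states:
        a   b  
>  S0   S1  S0 
   S1   S2  S0 
   S2   S2  S3 
   S3   S1  S4 
 * S4   S4  S4 
(> = start, * = accepting)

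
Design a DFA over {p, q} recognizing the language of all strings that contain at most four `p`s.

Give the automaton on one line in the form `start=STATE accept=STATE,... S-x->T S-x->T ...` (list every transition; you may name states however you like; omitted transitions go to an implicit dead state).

start=S0 accept=S0,S1,S2,S3,S4 S0-p->S1 S0-q->S0 S1-p->S2 S1-q->S1 S2-p->S3 S2-q->S2 S3-p->S4 S3-q->S3 S4-p->S5 S4-q->S4 S5-p->S5 S5-q->S5

Only the number of `p`s matters, and only up to 5. Make a chain S0 → S1 → S2 → S3 → S4 → S5 advanced by each `p` (with S5 absorbing); every other symbol self-loops. The accepting set is {S0, S1, S2, S3, S4}.
With 6 states:
        p   q  
>* S0   S1  S0 
 * S1   S2  S1 
 * S2   S3  S2 
 * S3   S4  S3 
 * S4   S5  S4 
   S5   S5  S5 
(> = start, * = accepting)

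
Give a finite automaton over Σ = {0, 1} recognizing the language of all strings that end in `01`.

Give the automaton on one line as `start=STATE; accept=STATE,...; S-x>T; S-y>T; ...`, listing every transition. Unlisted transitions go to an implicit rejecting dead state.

Remember how much of `01` the current input suffix matches. State s0 means no match yet; s1 means the last symbol is `0`; s2 means the last 2 symbols are `01`. Only s2 accepts. On a mismatch, fall back to the longest proper suffix that is still a prefix of `01`.
3 states suffice.
        0   1  
>  s0   s1  s0 
   s1   s1  s2 
 * s2   s1  s0 
(> = start, * = accepting)

start=s0; accept=s2; s0-0>s1; s0-1>s0; s1-0>s1; s1-1>s2; s2-0>s1; s2-1>s0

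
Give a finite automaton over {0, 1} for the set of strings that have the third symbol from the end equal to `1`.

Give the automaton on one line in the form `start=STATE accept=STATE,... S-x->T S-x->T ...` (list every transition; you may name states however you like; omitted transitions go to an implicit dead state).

start=q0 accept=q11,q12,q13,q14 q0-0->q1 q0-1->q2 q1-0->q3 q1-1->q4 q2-0->q5 q2-1->q6 q3-0->q7 q3-1->q8 q4-0->q9 q4-1->q10 q5-0->q11 q5-1->q12 q6-0->q13 q6-1->q14 q7-0->q7 q7-1->q8 q8-0->q9 q8-1->q10 q9-0->q11 q9-1->q12 q10-0->q13 q10-1->q14 q11-0->q7 q11-1->q8 q12-0->q9 q12-1->q10 q13-0->q11 q13-1->q12 q14-0->q13 q14-1->q14

A DFA must remember the last 3 symbols (since which symbol is third-to-last isn't known until the input ends). Use one state per possible window of the last ≤3 symbols; accept from those whose window starts with `1`.
15 states suffice.
          0    1  
>  q0     q1   q2 
   q1     q3   q4 
   q2     q5   q6 
   q3     q7   q8 
   q4     q9  q10 
   q5    q11  q12 
   q6    q13  q14 
   q7     q7   q8 
   q8     q9  q10 
   q9    q11  q12 
   q10   q13  q14 
 * q11    q7   q8 
 * q12    q9  q10 
 * q13   q11  q12 
 * q14   q13  q14 
(> = start, * = accepting)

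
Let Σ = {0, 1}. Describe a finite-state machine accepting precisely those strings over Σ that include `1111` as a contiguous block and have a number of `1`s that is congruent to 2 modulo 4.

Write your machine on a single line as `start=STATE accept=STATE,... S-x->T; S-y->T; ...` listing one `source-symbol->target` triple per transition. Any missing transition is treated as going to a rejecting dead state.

start=A; accept=R; A-0->A; A-1->B; B-0->C; B-1->D; C-0->C; C-1->E; D-0->F; D-1->G; E-0->F; E-1->H; F-0->F; F-1->I; G-0->J; G-1->K; H-0->J; H-1->L; I-0->J; I-1->M; J-0->J; J-1->N; K-0->K; K-1->O; L-0->A; L-1->O; M-0->A; M-1->P; N-0->A; N-1->Q; O-0->O; O-1->R; P-0->C; P-1->R; Q-0->C; Q-1->S; R-0->R; R-1->T; S-0->F; S-1->T; T-0->T; T-1->K

Handle the two conditions separately and then intersect. One (5 states) tracks whether and how much of `1111` has been seen; the other (4 states) tracks the count of `1`s modulo 4. Each combined state is a pair, one component from each; accept when both components accept.
20 states suffice.
       0  1 
>  A   A  B 
   B   C  D 
   C   C  E 
   D   F  G 
   E   F  H 
   F   F  I 
   G   J  K 
   H   J  L 
   I   J  M 
   J   J  N 
   K   K  O 
   L   A  O 
   M   A  P 
   N   A  Q 
   O   O  R 
   P   C  R 
   Q   C  S 
 * R   R  T 
   S   F  T 
   T   T  K 
(> = start, * = accepting)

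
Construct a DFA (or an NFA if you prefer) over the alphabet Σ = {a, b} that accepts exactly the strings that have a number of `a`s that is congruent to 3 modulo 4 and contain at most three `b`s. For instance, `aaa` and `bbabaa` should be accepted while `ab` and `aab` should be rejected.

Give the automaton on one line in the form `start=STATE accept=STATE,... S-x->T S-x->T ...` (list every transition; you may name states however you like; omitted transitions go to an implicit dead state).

Build one automaton per condition and run them in lockstep. The first has 4 states tracking the count of `a`s modulo 4; the second has 5 states tracking the count of `b`s, saturating at 4. A product state is a pair (one from each), accepting exactly when both do.
With 20 states:
          a    b  
>  s0     s1   s2 
   s1     s3   s4 
   s2     s4   s5 
   s3     s6   s7 
   s4     s7   s8 
   s5     s8   s9 
 * s6     s0  s10 
   s7    s10  s11 
   s8    s11  s12 
   s9    s12  s13 
 * s10    s2  s14 
   s11   s14  s15 
   s12   s15  s16 
   s13   s16  s13 
 * s14    s5  s17 
   s15   s17  s18 
   s16   s18  s16 
 * s17    s9  s19 
   s18   s19  s18 
   s19   s13  s19 
(> = start, * = accepting)

start=s0 accept=s6,s10,s14,s17 s0-a->s1 s0-b->s2 s1-a->s3 s1-b->s4 s2-a->s4 s2-b->s5 s3-a->s6 s3-b->s7 s4-a->s7 s4-b->s8 s5-a->s8 s5-b->s9 s6-a->s0 s6-b->s10 s7-a->s10 s7-b->s11 s8-a->s11 s8-b->s12 s9-a->s12 s9-b->s13 s10-a->s2 s10-b->s14 s11-a->s14 s11-b->s15 s12-a->s15 s12-b->s16 s13-a->s16 s13-b->s13 s14-a->s5 s14-b->s17 s15-a->s17 s15-b->s18 s16-a->s18 s16-b->s16 s17-a->s9 s17-b->s19 s18-a->s19 s18-b->s18 s19-a->s13 s19-b->s19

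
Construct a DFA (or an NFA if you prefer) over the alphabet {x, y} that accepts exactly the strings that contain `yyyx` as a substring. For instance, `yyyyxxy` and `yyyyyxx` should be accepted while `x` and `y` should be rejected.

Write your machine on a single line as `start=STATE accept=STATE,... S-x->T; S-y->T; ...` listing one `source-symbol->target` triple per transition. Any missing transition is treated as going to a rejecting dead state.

start=q0; accept=q4; q0-x->q0; q0-y->q1; q1-x->q0; q1-y->q2; q2-x->q0; q2-y->q3; q3-x->q4; q3-y->q3; q4-x->q4; q4-y->q4

Track how much of `yyyx` has been matched so far: state q0 is no progress, q4 is the absorbing accept state reached once `yyyx` has occurred. Intermediate states record partial matches; on a mismatch, fall back to the longest reusable overlap.
        x   y  
>  q0   q0  q1 
   q1   q0  q2 
   q2   q0  q3 
   q3   q4  q3 
 * q4   q4  q4 
(> = start, * = accepting)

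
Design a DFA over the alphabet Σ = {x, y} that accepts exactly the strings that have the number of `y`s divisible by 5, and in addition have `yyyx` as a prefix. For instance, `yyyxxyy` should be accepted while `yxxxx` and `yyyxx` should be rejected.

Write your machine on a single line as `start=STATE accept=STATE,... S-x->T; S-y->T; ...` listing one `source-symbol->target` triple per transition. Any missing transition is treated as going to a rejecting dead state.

Build one automaton per condition and run them in lockstep. One (5 states) tracks the count of `y`s modulo 5; the other (6 states) tracks whether the input so far still matches the prefix `yyyx`. Each combined state is a pair, one component from each; accept when both components accept.
A 14-state machine:
          x    y  
>  S0     S1   S2 
   S1     S1   S3 
   S2     S3   S4 
   S3     S3   S5 
   S4     S5   S6 
   S5     S5   S7 
   S6     S8   S9 
   S7     S7   S9 
   S8     S8  S10 
   S9     S9   S1 
   S10   S10  S11 
 * S11   S11  S12 
   S12   S12  S13 
   S13   S13   S8 
(> = start, * = accepting)

start=S0; accept=S11; S0-x->S1; S0-y->S2; S1-x->S1; S1-y->S3; S2-x->S3; S2-y->S4; S3-x->S3; S3-y->S5; S4-x->S5; S4-y->S6; S5-x->S5; S5-y->S7; S6-x->S8; S6-y->S9; S7-x->S7; S7-y->S9; S8-x->S8; S8-y->S10; S9-x->S9; S9-y->S1; S10-x->S10; S10-y->S11; S11-x->S11; S11-y->S12; S12-x->S12; S12-y->S13; S13-x->S13; S13-y->S8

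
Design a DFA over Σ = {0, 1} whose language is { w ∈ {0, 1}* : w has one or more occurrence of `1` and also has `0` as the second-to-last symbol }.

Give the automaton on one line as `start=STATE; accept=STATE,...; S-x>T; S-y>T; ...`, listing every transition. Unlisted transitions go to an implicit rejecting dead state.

Handle the two conditions separately and then intersect. One (3 states) tracks the count of `1`s, saturating at 2; the other (7 states) tracks the last 2 symbols read. Each combined state is a pair, one component from each; accept when both components accept.
11 states suffice.
          0    1  
>  s0     s1   s2 
   s1     s3   s4 
   s2     s5   s6 
   s3     s3   s4 
 * s4     s5   s6 
   s5     s7   s8 
   s6     s9   s6 
 * s7     s7   s8 
 * s8     s9   s6 
   s9    s10   s8 
 * s10   s10   s8 
(> = start, * = accepting)

start=s0; accept=s4,s7,s8,s10; s0-0>s1; s0-1>s2; s1-0>s3; s1-1>s4; s2-0>s5; s2-1>s6; s3-0>s3; s3-1>s4; s4-0>s5; s4-1>s6; s5-0>s7; s5-1>s8; s6-0>s9; s6-1>s6; s7-0>s7; s7-1>s8; s8-0>s9; s8-1>s6; s9-0>s10; s9-1>s8; s10-0>s10; s10-1>s8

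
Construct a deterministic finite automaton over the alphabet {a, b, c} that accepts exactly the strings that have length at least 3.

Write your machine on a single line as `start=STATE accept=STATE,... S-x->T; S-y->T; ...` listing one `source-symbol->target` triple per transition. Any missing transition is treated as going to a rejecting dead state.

start=q0; accept=q3,q4; q0-a->q1; q0-b->q1; q0-c->q1; q1-a->q2; q1-b->q2; q1-c->q2; q2-a->q3; q2-b->q3; q2-c->q3; q3-a->q4; q3-b->q4; q3-c->q4; q4-a->q4; q4-b->q4; q4-c->q4

Count input length up to 4: every symbol moves from q0 toward q4, which means 'more than 3' and absorbs. Accept from {q3, q4}.
A 5-state machine:
        a   b   c  
>  q0   q1  q1  q1 
   q1   q2  q2  q2 
   q2   q3  q3  q3 
 * q3   q4  q4  q4 
 * q4   q4  q4  q4 
(> = start, * = accepting)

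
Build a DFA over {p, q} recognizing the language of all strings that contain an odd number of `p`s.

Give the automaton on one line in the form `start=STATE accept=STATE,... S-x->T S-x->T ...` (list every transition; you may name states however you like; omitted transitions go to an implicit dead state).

start=s0 accept=s1 s0-p->s1 s0-q->s0 s1-p->s0 s1-q->s1

Keep the running count of `p`s modulo 2: each `p` advances along the cycle s0 → s1 → s0 while other symbols loop. Accept at s1.
With 2 states:
        p   q  
>  s0   s1  s0 
 * s1   s0  s1 
(> = start, * = accepting)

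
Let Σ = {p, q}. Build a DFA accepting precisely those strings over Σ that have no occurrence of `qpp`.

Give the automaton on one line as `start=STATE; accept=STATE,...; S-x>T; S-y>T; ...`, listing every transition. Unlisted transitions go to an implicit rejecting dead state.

Track partial matches of the forbidden pattern `qpp`. State s3 is a dead state reached once `qpp` has occurred; every other state accepts. s0 means no part of `qpp` is currently matched.
        p   q  
>* s0   s0  s1 
 * s1   s2  s1 
 * s2   s3  s1 
   s3   s3  s3 
(> = start, * = accepting)

start=s0; accept=s0,s1,s2; s0-p>s0; s0-q>s1; s1-p>s2; s1-q>s1; s2-p>s3; s2-q>s1; s3-p>s3; s3-q>s3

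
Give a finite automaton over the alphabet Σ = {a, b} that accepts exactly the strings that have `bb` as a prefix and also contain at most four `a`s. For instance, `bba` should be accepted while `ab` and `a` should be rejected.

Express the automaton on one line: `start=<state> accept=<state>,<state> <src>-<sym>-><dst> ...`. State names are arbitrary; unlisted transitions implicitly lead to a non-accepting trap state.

Build one automaton per condition and run them in lockstep. The first has 4 states tracking whether the input so far still matches the prefix `bb`; the second has 6 states tracking the count of `a`s, saturating at 5. A product state is a pair (one from each), accepting exactly when both do.
          a    b  
>  s0     s1   s2 
   s1     s3   s1 
   s2     s1   s4 
   s3     s5   s3 
 * s4     s6   s4 
   s5     s7   s5 
 * s6     s8   s6 
   s7     s9   s7 
 * s8    s10   s8 
   s9     s9   s9 
 * s10   s11  s10 
 * s11   s12  s11 
   s12   s12  s12 
(> = start, * = accepting)

start=s0 accept=s4,s6,s8,s10,s11 s0-a->s1 s0-b->s2 s1-a->s3 s1-b->s1 s2-a->s1 s2-b->s4 s3-a->s5 s3-b->s3 s4-a->s6 s4-b->s4 s5-a->s7 s5-b->s5 s6-a->s8 s6-b->s6 s7-a->s9 s7-b->s7 s8-a->s10 s8-b->s8 s9-a->s9 s9-b->s9 s10-a->s11 s10-b->s10 s11-a->s12 s11-b->s11 s12-a->s12 s12-b->s12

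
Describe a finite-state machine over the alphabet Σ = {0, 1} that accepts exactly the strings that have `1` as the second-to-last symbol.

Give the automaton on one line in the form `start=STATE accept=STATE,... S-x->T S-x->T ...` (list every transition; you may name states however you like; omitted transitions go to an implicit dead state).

start=q0 accept=q5,q6 q0-0->q1 q0-1->q2 q1-0->q3 q1-1->q4 q2-0->q5 q2-1->q6 q3-0->q3 q3-1->q4 q4-0->q5 q4-1->q6 q5-0->q3 q5-1->q4 q6-0->q5 q6-1->q6

Because acceptance depends on a position counted from the end, the machine has to buffer the most recent 2 symbols. Make each state the string of the last up-to-2 symbols read; on input `x` shift the window left and append `x`. Accept when the buffered window has length 2 and begins with `1`.
With 7 states:
        0   1  
>  q0   q1  q2 
   q1   q3  q4 
   q2   q5  q6 
   q3   q3  q4 
   q4   q5  q6 
 * q5   q3  q4 
 * q6   q5  q6 
(> = start, * = accepting)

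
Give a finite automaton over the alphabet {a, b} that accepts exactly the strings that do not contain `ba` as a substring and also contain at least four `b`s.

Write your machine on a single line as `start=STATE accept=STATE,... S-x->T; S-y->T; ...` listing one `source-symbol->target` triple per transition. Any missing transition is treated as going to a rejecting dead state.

start=q0; accept=q5; q0-a->q0; q0-b->q1; q1-a->q2; q1-b->q3; q2-a->q2; q2-b->q2; q3-a->q2; q3-b->q4; q4-a->q2; q4-b->q5; q5-a->q2; q5-b->q5

Run two small machines in parallel and take their product. The first has 3 states tracking partial matches of the forbidden pattern `ba`; the second has 6 states tracking the count of `b`s, saturating at 5. A product state is a pair (one from each), accepting exactly when both do. After merging equivalent states the machine shrinks.
With 6 states:
        a   b  
>  q0   q0  q1 
   q1   q2  q3 
   q2   q2  q2 
   q3   q2  q4 
   q4   q2  q5 
 * q5   q2  q5 
(> = start, * = accepting)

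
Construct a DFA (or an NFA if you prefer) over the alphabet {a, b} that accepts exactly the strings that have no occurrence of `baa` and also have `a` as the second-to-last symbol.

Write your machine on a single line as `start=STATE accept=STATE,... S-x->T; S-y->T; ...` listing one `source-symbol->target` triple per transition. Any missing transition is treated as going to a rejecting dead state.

Run two small machines in parallel and take their product. One (4 states) tracks partial matches of the forbidden pattern `baa`; the other (7 states) tracks the last 2 symbols read. Each combined state is a pair, one component from each; accept when both components accept. Equivalent product states are then merged.
A 7-state machine:
        a   b  
>  S0   S1  S2 
   S1   S3  S4 
   S2   S5  S2 
 * S3   S3  S4 
 * S4   S5  S2 
   S5   S6  S4 
   S6   S6  S6 
(> = start, * = accepting)

start=S0; accept=S3,S4; S0-a->S1; S0-b->S2; S1-a->S3; S1-b->S4; S2-a->S5; S2-b->S2; S3-a->S3; S3-b->S4; S4-a->S5; S4-b->S2; S5-a->S6; S5-b->S4; S6-a->S6; S6-b->S6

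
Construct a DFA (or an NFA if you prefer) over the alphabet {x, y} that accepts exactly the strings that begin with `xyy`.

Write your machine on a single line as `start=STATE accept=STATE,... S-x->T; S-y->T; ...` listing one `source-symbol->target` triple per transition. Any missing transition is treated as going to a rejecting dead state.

Check the first 3 symbols one by one: S0 through S2 record how many have matched `xyy` so far; any wrong symbol goes to the dead state S4. After all 3 match we enter the accepting sink S3.
5 states suffice.
        x   y  
>  S0   S1  S4 
   S1   S4  S2 
   S2   S4  S3 
 * S3   S3  S3 
   S4   S4  S4 
(> = start, * = accepting)

start=S0; accept=S3; S0-x->S1; S0-y->S4; S1-x->S4; S1-y->S2; S2-x->S4; S2-y->S3; S3-x->S3; S3-y->S3; S4-x->S4; S4-y->S4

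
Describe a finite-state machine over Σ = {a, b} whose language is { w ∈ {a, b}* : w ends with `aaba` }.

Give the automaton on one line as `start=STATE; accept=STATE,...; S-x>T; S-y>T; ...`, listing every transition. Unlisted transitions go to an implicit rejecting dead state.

start=S0; accept=S4; S0-a>S1; S0-b>S0; S1-a>S2; S1-b>S0; S2-a>S2; S2-b>S3; S3-a>S4; S3-b>S0; S4-a>S2; S4-b>S0

Let each state record the length of the longest suffix of the input read so far that is also a prefix of `aaba`. S1 means the last symbol is `a`; S2 means the last 2 symbols are `aa`; S3 means the last 3 symbols are `aab`; S4 means the last 4 symbols are `aaba`. Accept only at S4, where the string currently ends in `aaba`.
With 5 states:
        a   b  
>  S0   S1  S0 
   S1   S2  S0 
   S2   S2  S3 
   S3   S4  S0 
 * S4   S2  S0 
(> = start, * = accepting)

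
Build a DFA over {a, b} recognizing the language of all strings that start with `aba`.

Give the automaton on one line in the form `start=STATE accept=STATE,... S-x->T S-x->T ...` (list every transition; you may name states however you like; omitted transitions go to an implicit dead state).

start=q0 accept=q3 q0-a->q1 q0-b->q4 q1-a->q4 q1-b->q2 q2-a->q3 q2-b->q4 q3-a->q3 q3-b->q3 q4-a->q4 q4-b->q4

Walk along `aba` while the input agrees: from q0 take `a` to q1, and so on. Any deviation drops to the rejecting sink q4. Once q3 is reached the prefix is confirmed and every continuation is accepted.
        a   b  
>  q0   q1  q4 
   q1   q4  q2 
   q2   q3  q4 
 * q3   q3  q3 
   q4   q4  q4 
(> = start, * = accepting)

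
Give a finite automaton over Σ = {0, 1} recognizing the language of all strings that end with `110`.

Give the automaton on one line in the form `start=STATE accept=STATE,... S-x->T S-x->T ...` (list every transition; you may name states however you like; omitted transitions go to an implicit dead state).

Remember how much of `110` the current input suffix matches. State q0 means no match yet; q1 means the last symbol is `1`; q2 means the last 2 symbols are `11`; q3 means the last 3 symbols are `110`. Only q3 accepts. On a mismatch, fall back to the longest proper suffix that is still a prefix of `110`.
A 4-state machine:
        0   1  
>  q0   q0  q1 
   q1   q0  q2 
   q2   q3  q2 
 * q3   q0  q1 
(> = start, * = accepting)

start=q0 accept=q3 q0-0->q0 q0-1->q1 q1-0->q0 q1-1->q2 q2-0->q3 q2-1->q2 q3-0->q0 q3-1->q1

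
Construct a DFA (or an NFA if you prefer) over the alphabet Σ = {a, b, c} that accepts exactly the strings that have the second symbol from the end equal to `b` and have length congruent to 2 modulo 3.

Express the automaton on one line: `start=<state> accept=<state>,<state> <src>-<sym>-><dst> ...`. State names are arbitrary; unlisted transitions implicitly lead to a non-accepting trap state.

start=q0 accept=q4 q0-a->q1 q0-b->q2 q0-c->q1 q1-a->q3 q1-b->q3 q1-c->q3 q2-a->q4 q2-b->q4 q2-c->q4 q3-a->q0 q3-b->q0 q3-c->q0 q4-a->q0 q4-b->q0 q4-c->q0

Build one automaton per condition and run them in lockstep. The first has 13 states tracking the last 2 symbols read; the second has 3 states tracking the input length modulo 3. A product state is a pair (one from each), accepting exactly when both do. Minimizing collapses redundant product states.
5 states suffice.
        a   b   c  
>  q0   q1  q2  q1 
   q1   q3  q3  q3 
   q2   q4  q4  q4 
   q3   q0  q0  q0 
 * q4   q0  q0  q0 
(> = start, * = accepting)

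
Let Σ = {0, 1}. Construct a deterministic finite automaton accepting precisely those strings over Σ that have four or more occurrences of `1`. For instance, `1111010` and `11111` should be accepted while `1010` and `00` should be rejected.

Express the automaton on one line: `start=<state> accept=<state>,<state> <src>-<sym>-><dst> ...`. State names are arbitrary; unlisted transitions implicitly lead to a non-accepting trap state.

Only the number of `1`s matters, and only up to 5. Make a chain S0 → S1 → S2 → S3 → S4 → S5 advanced by each `1` (with S5 absorbing); every other symbol self-loops. The accepting set is {S4, S5}.
6 states suffice.
        0   1  
>  S0   S0  S1 
   S1   S1  S2 
   S2   S2  S3 
   S3   S3  S4 
 * S4   S4  S5 
 * S5   S5  S5 
(> = start, * = accepting)

start=S0 accept=S4,S5 S0-0->S0 S0-1->S1 S1-0->S1 S1-1->S2 S2-0->S2 S2-1->S3 S3-0->S3 S3-1->S4 S4-0->S4 S4-1->S5 S5-0->S5 S5-1->S5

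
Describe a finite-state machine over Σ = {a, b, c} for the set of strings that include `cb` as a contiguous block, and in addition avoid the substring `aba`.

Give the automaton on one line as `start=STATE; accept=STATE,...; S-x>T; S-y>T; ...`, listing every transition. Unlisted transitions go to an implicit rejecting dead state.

start=q0; accept=q4,q6,q7; q0-a>q1; q0-b>q0; q0-c>q2; q1-a>q1; q1-b>q3; q1-c>q2; q2-a>q1; q2-b>q4; q2-c>q2; q3-a>q5; q3-b>q0; q3-c>q2; q4-a>q6; q4-b>q4; q4-c>q4; q5-a>q5; q5-b>q5; q5-c>q5; q6-a>q6; q6-b>q7; q6-c>q4; q7-a>q5; q7-b>q4; q7-c>q4

Run two small machines in parallel and take their product. One (3 states) tracks whether and how much of `cb` has been seen; the other (4 states) tracks partial matches of the forbidden pattern `aba`. Each combined state is a pair, one component from each; accept when both components accept. Equivalent product states are then merged.
With 8 states:
        a   b   c  
>  q0   q1  q0  q2 
   q1   q1  q3  q2 
   q2   q1  q4  q2 
   q3   q5  q0  q2 
 * q4   q6  q4  q4 
   q5   q5  q5  q5 
 * q6   q6  q7  q4 
 * q7   q5  q4  q4 
(> = start, * = accepting)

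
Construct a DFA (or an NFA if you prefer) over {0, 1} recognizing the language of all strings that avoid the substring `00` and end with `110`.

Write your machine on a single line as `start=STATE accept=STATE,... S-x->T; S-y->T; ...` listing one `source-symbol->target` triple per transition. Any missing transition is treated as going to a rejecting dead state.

Run two small machines in parallel and take their product. One (3 states) tracks partial matches of the forbidden pattern `00`; the other (4 states) tracks how much of the suffix `110` has currently been matched. Each combined state is a pair, one component from each; accept when both components accept.
A 9-state machine:
        0   1  
>  q0   q1  q2 
   q1   q3  q2 
   q2   q1  q4 
   q3   q3  q5 
   q4   q6  q4 
   q5   q3  q7 
 * q6   q3  q2 
   q7   q8  q7 
   q8   q3  q5 
(> = start, * = accepting)

start=q0; accept=q6; q0-0->q1; q0-1->q2; q1-0->q3; q1-1->q2; q2-0->q1; q2-1->q4; q3-0->q3; q3-1->q5; q4-0->q6; q4-1->q4; q5-0->q3; q5-1->q7; q6-0->q3; q6-1->q2; q7-0->q8; q7-1->q7; q8-0->q3; q8-1->q5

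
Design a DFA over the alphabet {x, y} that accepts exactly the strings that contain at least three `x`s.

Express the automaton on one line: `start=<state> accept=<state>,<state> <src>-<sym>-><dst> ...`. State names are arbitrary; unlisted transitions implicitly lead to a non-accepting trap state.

Count `x`s, saturating at 4: states s0 through s3 mean 0 through 3 `x`s seen; s4 means more than 3. Each `x` increments (capped at s4); other symbols loop. Accept from {s3, s4}.
With 5 states:
        x   y  
>  s0   s1  s0 
   s1   s2  s1 
   s2   s3  s2 
 * s3   s4  s3 
 * s4   s4  s4 
(> = start, * = accepting)

start=s0 accept=s3,s4 s0-x->s1 s0-y->s0 s1-x->s2 s1-y->s1 s2-x->s3 s2-y->s2 s3-x->s4 s3-y->s3 s4-x->s4 s4-y->s4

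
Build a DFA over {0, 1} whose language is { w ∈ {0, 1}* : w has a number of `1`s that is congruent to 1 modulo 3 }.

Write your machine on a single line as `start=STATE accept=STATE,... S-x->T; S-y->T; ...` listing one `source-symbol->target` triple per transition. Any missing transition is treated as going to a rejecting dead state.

The only thing that matters is how many `1`s have appeared, reduced mod 3. Use one state per residue: q0 for 0, …, q2 for 2. Reading `1` moves to the next residue; anything else stays put. q1 is accepting.
        0   1  
>  q0   q0  q1 
 * q1   q1  q2 
   q2   q2  q0 
(> = start, * = accepting)

start=q0; accept=q1; q0-0->q0; q0-1->q1; q1-0->q1; q1-1->q2; q2-0->q2; q2-1->q0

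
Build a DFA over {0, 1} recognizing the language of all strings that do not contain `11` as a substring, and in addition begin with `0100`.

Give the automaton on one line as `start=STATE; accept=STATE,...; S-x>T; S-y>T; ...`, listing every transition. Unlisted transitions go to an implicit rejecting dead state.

Run two small machines in parallel and take their product. One (3 states) tracks partial matches of the forbidden pattern `11`; the other (6 states) tracks whether the input so far still matches the prefix `0100`. Each combined state is a pair, one component from each; accept when both components accept. Minimizing collapses redundant product states.
        0   1  
>  s0   s1  s2 
   s1   s2  s3 
   s2   s2  s2 
   s3   s4  s2 
   s4   s5  s2 
 * s5   s5  s6 
 * s6   s5  s2 
(> = start, * = accepting)

start=s0; accept=s5,s6; s0-0>s1; s0-1>s2; s1-0>s2; s1-1>s3; s2-0>s2; s2-1>s2; s3-0>s4; s3-1>s2; s4-0>s5; s4-1>s2; s5-0>s5; s5-1>s6; s6-0>s5; s6-1>s2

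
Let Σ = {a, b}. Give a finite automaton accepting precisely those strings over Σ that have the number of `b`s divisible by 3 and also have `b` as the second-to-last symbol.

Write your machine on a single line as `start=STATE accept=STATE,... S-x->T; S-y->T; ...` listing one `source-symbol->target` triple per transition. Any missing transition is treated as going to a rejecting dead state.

Build one automaton per condition and run them in lockstep. One (3 states) tracks the count of `b`s modulo 3; the other (7 states) tracks the last 2 symbols read. Each combined state is a pair, one component from each; accept when both components accept. After merging equivalent states the machine shrinks.
With 7 states:
        a   b  
>  q0   q0  q1 
   q1   q1  q2 
   q2   q3  q4 
   q3   q3  q5 
 * q4   q6  q1 
   q5   q6  q1 
 * q6   q0  q1 
(> = start, * = accepting)

start=q0; accept=q4,q6; q0-a->q0; q0-b->q1; q1-a->q1; q1-b->q2; q2-a->q3; q2-b->q4; q3-a->q3; q3-b->q5; q4-a->q6; q4-b->q1; q5-a->q6; q5-b->q1; q6-a->q0; q6-b->q1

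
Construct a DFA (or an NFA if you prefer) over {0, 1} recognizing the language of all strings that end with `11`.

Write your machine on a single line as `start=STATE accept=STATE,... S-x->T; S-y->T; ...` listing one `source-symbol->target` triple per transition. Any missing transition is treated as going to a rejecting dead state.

start=q0; accept=q2; q0-0->q0; q0-1->q1; q1-0->q0; q1-1->q2; q2-0->q0; q2-1->q2

Remember how much of `11` the current input suffix matches. State q0 means no match yet; q1 means the last symbol is `1`; q2 means the last 2 symbols are `11`. Only q2 accepts. On a mismatch, fall back to the longest proper suffix that is still a prefix of `11`.
3 states suffice.
        0   1  
>  q0   q0  q1 
   q1   q0  q2 
 * q2   q0  q2 
(> = start, * = accepting)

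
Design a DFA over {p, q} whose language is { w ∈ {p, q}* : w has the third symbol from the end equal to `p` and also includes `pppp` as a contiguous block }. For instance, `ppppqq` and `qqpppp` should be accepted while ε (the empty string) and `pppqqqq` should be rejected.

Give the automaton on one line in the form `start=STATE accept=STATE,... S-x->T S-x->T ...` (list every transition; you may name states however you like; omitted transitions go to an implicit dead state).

Run two small machines in parallel and take their product. One (15 states) tracks the last 3 symbols read; the other (5 states) tracks whether and how much of `pppp` has been seen. Each combined state is a pair, one component from each; accept when both components accept. Equivalent product states are then merged.
          p    q  
>  s0     s1   s0 
   s1     s2   s0 
   s2     s3   s0 
   s3     s4   s0 
 * s4     s4   s5 
 * s5     s6   s7 
 * s6     s8   s9 
 * s7    s10  s11 
   s8     s4   s5 
   s9     s6   s7 
   s10    s8   s9 
   s11   s10  s11 
(> = start, * = accepting)

start=s0 accept=s4,s5,s6,s7 s0-p->s1 s0-q->s0 s1-p->s2 s1-q->s0 s2-p->s3 s2-q->s0 s3-p->s4 s3-q->s0 s4-p->s4 s4-q->s5 s5-p->s6 s5-q->s7 s6-p->s8 s6-q->s9 s7-p->s10 s7-q->s11 s8-p->s4 s8-q->s5 s9-p->s6 s9-q->s7 s10-p->s8 s10-q->s9 s11-p->s10 s11-q->s11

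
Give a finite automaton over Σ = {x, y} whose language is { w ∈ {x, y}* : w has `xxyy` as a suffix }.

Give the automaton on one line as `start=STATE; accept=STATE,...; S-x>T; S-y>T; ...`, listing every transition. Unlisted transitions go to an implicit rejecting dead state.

start=A; accept=E; A-x>B; A-y>A; B-x>C; B-y>A; C-x>C; C-y>D; D-x>B; D-y>E; E-x>B; E-y>A

Let each state record the length of the longest suffix of the input read so far that is also a prefix of `xxyy`. B means the last symbol is `x`; C means the last 2 symbols are `xx`; D means the last 3 symbols are `xxy`; E means the last 4 symbols are `xxyy`. Accept only at E, where the string currently ends in `xxyy`.
A 5-state machine:
       x  y 
>  A   B  A 
   B   C  A 
   C   C  D 
   D   B  E 
 * E   B  A 
(> = start, * = accepting)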